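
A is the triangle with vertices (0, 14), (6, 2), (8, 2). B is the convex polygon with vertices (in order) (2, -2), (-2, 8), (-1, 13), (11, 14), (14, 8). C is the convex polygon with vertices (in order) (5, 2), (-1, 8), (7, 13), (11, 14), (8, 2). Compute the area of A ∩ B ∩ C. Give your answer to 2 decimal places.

10.32

The intersection is the polygon with vertices (2.048,9.905), (2.529,10.206), (7.571,2.643), (6.8,2), (6,2).
By the shoelace formula its area is 10.32.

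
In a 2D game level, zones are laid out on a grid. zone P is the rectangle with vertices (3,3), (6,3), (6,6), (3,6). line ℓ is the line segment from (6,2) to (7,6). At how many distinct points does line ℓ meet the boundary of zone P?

0

The segment lies entirely outside zone P and never meets its boundary.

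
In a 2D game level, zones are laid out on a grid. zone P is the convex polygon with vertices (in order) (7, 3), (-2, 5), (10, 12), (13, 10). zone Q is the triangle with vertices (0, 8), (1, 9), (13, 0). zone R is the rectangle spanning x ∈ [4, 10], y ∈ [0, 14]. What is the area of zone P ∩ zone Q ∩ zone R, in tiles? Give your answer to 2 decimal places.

3.48

The intersection is the polygon with vertices (7.783,3.913), (7.388,3.453), (4,5.538), (4,6.75).
By the shoelace formula its area is 3.48.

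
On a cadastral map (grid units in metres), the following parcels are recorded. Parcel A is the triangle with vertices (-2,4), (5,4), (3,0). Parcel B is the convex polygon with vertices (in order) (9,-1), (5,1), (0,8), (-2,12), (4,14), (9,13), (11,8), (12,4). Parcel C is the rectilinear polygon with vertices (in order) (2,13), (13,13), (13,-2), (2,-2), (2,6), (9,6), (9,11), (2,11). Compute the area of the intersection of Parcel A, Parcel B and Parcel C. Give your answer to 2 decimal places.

The intersection is the polygon with vertices (4.118,2.235), (2.857,4), (5,4).
By the shoelace formula its area is 1.89.

1.89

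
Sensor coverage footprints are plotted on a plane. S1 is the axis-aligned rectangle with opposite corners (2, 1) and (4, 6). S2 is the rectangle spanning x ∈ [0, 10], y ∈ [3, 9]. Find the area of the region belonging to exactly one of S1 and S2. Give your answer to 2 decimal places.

|S1∩S2|: x∈[2,4], y∈[3,6] → 2·3 = 6.
|S1 △ S2| = |S1| + |S2| − 2·|S1∩S2| = 10 + 60 − 12 = 58.00.

58.00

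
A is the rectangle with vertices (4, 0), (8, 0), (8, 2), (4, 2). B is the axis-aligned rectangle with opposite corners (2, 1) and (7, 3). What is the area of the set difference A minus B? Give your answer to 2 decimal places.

|A∩B|: x∈[4,7], y∈[1,2] → 3·1 = 3.
|A| = 8.
|A ∖ B| = |A| − |A∩B| = 8 − 3 = 5.00.

5.00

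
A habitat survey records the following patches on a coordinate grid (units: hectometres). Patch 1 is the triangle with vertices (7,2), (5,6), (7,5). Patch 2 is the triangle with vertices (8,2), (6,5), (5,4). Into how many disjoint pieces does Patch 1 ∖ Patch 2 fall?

2

Patch 1 ∖ Patch 2 splits into 2 disjoint pieces (area 0.1667, area 1.5833).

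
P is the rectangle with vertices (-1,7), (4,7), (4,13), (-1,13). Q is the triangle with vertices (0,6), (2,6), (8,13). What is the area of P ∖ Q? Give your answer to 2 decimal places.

|P| = 30, |P∩Q| = 2.8095.
|P ∖ Q| = |P| − |P∩Q| = 30 − 2.8095 = 27.19.

27.19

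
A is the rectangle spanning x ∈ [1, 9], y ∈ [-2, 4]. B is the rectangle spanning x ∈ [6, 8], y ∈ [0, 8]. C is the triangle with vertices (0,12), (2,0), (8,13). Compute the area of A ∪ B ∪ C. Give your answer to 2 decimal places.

99.97

By inclusion–exclusion:
Individual areas: |A| = 48, |B| = 16, |C| = 49.
|A∩B|: x∈[6,8], y∈[0,4] → 2·4 = 8.
|A∩C| = 5.0256.
|B∩C| = 0.
|A∩B∩C| = 0.
|A ∪ B ∪ C| = 113 − 13.0256 + 0 = 99.97.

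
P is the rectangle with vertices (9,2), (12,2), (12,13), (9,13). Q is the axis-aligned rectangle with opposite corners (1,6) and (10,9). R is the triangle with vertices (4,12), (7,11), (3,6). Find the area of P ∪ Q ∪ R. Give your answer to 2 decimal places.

By inclusion–exclusion:
Individual areas: |P| = 33, |Q| = 27, |R| = 9.5.
|P∩Q|: x∈[9,10], y∈[6,9] → 1·3 = 3.
|P∩R| = 0.
|Q∩R| = 2.85.
|P∩Q∩R| = 0.
|P ∪ Q ∪ R| = 69.5 − 5.85 + 0 = 63.65.

63.65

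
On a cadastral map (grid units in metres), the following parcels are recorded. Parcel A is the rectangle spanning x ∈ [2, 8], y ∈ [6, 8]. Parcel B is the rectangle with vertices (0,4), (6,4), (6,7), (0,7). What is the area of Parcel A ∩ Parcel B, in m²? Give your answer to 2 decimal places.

4.00

|Parcel A∩Parcel B|: x∈[2,6], y∈[6,7] → 4·1 = 4.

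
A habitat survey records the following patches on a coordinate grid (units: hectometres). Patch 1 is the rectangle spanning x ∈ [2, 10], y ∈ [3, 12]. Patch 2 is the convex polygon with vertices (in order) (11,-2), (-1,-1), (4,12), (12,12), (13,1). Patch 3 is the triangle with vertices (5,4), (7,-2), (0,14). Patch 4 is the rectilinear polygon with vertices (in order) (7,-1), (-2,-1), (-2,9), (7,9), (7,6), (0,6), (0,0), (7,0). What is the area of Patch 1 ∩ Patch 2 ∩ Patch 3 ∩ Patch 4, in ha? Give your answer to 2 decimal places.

1.02

The intersection is the polygon with vertices (2.538,8.199), (2.696,8.609), (4,6), (3.5,6).
By the shoelace formula its area is 1.02.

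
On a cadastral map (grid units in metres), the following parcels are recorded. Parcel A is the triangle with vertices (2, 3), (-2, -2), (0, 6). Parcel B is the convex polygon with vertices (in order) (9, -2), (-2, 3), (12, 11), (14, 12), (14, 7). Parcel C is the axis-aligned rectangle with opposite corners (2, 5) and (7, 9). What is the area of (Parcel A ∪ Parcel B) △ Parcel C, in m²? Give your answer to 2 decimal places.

|Parcel A ∪ Parcel B| = 108.8627.
|(Parcel A ∪ Parcel B) ∩ Parcel C| = 8.5714.
|(Parcel A ∪ Parcel B) △ Parcel C| = 108.8627 + 20 − 17.1429 = 111.72.

111.72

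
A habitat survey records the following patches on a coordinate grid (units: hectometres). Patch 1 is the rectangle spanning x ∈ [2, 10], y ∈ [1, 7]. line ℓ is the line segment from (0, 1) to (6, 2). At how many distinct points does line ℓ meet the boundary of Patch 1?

1

The segment meets the boundary at (2,1.333).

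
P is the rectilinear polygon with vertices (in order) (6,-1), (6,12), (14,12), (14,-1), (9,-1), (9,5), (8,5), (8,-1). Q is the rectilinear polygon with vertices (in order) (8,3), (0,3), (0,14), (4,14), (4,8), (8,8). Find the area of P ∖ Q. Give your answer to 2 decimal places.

88.00

|P| = 98, |P∩Q| = 10.
|P ∖ Q| = |P| − |P∩Q| = 98 − 10 = 88.00.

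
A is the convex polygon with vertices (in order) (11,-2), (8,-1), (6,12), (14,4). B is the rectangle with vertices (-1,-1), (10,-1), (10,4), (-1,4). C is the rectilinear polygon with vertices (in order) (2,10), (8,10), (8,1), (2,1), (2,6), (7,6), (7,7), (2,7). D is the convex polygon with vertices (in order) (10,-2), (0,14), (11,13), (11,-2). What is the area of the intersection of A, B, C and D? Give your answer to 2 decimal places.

The intersection is the polygon with vertices (8,1.2), (7.551,1.918), (7.231,4), (8,4).
By the shoelace formula its area is 1.43.

1.43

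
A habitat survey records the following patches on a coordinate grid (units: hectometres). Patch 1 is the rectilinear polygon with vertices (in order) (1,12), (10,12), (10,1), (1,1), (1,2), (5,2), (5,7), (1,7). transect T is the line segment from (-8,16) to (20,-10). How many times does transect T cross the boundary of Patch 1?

The segment meets the boundary at (8.154,1), (5,3.929), (1,7.643), (1.692,7).

4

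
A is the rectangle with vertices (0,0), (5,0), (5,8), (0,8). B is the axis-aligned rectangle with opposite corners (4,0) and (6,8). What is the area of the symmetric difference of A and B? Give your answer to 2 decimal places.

|A∩B|: x∈[4,5], y∈[0,8] → 1·8 = 8.
|A △ B| = |A| + |B| − 2·|A∩B| = 40 + 16 − 16 = 40.00.

40.00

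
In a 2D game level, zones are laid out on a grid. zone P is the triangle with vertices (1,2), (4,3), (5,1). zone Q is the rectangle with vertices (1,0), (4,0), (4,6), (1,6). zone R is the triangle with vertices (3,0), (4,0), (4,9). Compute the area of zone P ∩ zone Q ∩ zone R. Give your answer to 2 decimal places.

The intersection is the polygon with vertices (4,1.25), (3.162,1.46), (3.308,2.769), (4,3).
By the shoelace formula its area is 1.17.

1.17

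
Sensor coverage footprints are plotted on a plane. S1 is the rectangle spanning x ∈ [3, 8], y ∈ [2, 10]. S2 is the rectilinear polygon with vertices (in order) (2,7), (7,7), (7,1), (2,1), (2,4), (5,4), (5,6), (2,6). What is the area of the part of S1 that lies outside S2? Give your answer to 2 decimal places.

|S1| = 40, |S1∩S2| = 16.
|S1 ∖ S2| = |S1| − |S1∩S2| = 40 − 16 = 24.00.

24.00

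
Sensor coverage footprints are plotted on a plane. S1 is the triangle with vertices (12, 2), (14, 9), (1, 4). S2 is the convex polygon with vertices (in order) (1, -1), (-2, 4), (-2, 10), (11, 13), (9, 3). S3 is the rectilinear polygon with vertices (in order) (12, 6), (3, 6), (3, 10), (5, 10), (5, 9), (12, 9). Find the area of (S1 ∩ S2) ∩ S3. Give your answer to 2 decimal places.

The region (S1 ∩ S2) ∩ S3 is the polygon with vertices (9.883,7.417), (9.6,6), (6.2,6).
By the shoelace formula its area is 2.41.

2.41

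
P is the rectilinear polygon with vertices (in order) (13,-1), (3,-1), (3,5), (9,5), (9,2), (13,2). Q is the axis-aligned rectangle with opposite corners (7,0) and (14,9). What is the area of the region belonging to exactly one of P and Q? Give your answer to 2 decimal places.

75.00

|P| = 48, |Q| = 63, |P∩Q| = 18.
|P △ Q| = |P| + |Q| − 2·|P∩Q| = 48 + 63 − 36 = 75.00.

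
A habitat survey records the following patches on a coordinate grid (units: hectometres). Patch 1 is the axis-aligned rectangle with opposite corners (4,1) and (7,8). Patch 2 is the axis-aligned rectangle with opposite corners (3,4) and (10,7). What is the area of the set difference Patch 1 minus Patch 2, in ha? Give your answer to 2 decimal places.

12.00

|Patch 1∩Patch 2|: x∈[4,7], y∈[4,7] → 3·3 = 9.
|Patch 1| = 21.
|Patch 1 ∖ Patch 2| = |Patch 1| − |Patch 1∩Patch 2| = 21 − 9 = 12.00.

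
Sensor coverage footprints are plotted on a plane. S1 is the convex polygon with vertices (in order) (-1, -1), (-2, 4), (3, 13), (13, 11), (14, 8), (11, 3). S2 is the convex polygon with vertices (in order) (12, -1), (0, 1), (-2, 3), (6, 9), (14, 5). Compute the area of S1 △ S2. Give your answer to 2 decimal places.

|S1| = 142, |S2| = 96, |S1∩S2| = 69.9278.
|S1 △ S2| = |S1| + |S2| − 2·|S1∩S2| = 142 + 96 − 139.8555 = 98.14.

98.14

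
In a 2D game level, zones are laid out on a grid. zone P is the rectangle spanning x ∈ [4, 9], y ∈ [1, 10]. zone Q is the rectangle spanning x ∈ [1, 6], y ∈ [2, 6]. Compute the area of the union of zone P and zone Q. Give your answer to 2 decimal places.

57.00

By inclusion–exclusion:
Individual areas: |zone P| = 45, |zone Q| = 20.
|zone P∩zone Q|: x∈[4,6], y∈[2,6] → 2·4 = 8.
|zone P ∪ zone Q| = 65 − 8 = 57.00.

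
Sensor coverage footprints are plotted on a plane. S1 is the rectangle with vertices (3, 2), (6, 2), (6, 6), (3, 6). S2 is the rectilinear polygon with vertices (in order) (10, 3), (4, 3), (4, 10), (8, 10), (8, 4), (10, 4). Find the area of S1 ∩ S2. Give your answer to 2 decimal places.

The intersection is the polygon with vertices (6,6), (6,3), (4,3), (4,6).
By the shoelace formula its area is 6.00.

6.00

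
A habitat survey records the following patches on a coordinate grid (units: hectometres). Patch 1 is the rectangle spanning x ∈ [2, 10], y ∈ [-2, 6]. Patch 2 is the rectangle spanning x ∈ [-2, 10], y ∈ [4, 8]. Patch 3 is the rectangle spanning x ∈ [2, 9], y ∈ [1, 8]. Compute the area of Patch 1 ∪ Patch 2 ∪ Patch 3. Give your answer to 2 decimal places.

By inclusion–exclusion:
Individual areas: |Patch 1| = 64, |Patch 2| = 48, |Patch 3| = 49.
|Patch 1∩Patch 2|: x∈[2,10], y∈[4,6] → 8·2 = 16.
|Patch 1∩Patch 3|: x∈[2,9], y∈[1,6] → 7·5 = 35.
|Patch 2∩Patch 3|: x∈[2,9], y∈[4,8] → 7·4 = 28.
|Patch 1∩Patch 2∩Patch 3| = 14.
|Patch 1 ∪ Patch 2 ∪ Patch 3| = 161 − 79 + 14 = 96.00.

96.00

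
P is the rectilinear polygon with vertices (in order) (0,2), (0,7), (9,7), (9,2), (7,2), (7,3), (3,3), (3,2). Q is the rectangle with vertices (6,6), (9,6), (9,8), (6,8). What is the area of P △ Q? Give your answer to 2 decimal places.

|P| = 41, |Q| = 6, |P∩Q| = 3.
|P △ Q| = |P| + |Q| − 2·|P∩Q| = 41 + 6 − 6 = 41.00.

41.00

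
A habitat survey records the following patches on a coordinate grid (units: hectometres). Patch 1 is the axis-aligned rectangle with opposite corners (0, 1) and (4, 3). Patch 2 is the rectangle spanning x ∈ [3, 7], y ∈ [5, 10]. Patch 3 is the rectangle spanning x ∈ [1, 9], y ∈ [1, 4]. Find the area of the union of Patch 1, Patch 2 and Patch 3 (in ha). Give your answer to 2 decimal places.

By inclusion–exclusion:
Individual areas: |Patch 1| = 8, |Patch 2| = 20, |Patch 3| = 24.
|Patch 1∩Patch 2| = 0 (no overlap).
|Patch 1∩Patch 3|: x∈[1,4], y∈[1,3] → 3·2 = 6.
|Patch 2∩Patch 3| = 0 (no overlap).
|Patch 1∩Patch 2∩Patch 3| = 0.
|Patch 1 ∪ Patch 2 ∪ Patch 3| = 52 − 6 + 0 = 46.00.

46.00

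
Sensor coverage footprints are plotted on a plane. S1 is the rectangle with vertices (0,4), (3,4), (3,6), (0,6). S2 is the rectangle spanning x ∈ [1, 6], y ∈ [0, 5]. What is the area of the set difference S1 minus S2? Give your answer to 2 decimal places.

|S1∩S2|: x∈[1,3], y∈[4,5] → 2·1 = 2.
|S1| = 6.
|S1 ∖ S2| = |S1| − |S1∩S2| = 6 − 2 = 4.00.

4.00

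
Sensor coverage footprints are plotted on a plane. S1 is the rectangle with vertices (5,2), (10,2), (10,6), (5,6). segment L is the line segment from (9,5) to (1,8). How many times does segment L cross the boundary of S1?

The segment meets the boundary at (6.333,6).

1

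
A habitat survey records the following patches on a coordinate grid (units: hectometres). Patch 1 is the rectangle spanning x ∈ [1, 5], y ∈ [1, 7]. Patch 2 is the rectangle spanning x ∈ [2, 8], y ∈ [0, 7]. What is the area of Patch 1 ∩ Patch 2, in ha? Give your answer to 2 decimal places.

|Patch 1∩Patch 2|: x∈[2,5], y∈[1,7] → 3·6 = 18.

18.00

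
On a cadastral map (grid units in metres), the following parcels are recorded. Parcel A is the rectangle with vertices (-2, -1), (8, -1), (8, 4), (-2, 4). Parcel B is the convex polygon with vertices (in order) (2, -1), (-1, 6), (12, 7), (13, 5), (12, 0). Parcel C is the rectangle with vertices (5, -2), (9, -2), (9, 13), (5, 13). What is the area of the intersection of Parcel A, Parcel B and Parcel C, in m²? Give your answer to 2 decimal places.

13.65

The intersection is the polygon with vertices (8,-0.4), (5,-0.7), (5,4), (8,4).
By the shoelace formula its area is 13.65.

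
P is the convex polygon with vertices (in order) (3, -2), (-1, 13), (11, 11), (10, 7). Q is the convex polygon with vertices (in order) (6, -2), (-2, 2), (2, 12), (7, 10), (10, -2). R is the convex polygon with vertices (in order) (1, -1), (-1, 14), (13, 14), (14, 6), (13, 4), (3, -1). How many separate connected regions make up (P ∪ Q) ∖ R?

3

(P ∪ Q) ∖ R splits into 3 disjoint pieces (area 8.1482, area 0.0652, area 15.5133).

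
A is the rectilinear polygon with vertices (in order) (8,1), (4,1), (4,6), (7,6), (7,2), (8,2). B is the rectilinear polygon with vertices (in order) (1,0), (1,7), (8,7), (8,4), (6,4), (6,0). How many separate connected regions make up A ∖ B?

1

A ∖ B is a single connected region.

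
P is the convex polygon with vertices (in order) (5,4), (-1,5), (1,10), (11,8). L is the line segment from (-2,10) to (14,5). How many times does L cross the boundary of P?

2

The segment meets the boundary at (8.894,6.596), (0.667,9.167).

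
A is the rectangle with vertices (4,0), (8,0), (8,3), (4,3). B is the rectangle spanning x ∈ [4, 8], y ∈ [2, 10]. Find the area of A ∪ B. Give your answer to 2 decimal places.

40.00

By inclusion–exclusion:
Individual areas: |A| = 12, |B| = 32.
|A∩B|: x∈[4,8], y∈[2,3] → 4·1 = 4.
|A ∪ B| = 44 − 4 = 40.00.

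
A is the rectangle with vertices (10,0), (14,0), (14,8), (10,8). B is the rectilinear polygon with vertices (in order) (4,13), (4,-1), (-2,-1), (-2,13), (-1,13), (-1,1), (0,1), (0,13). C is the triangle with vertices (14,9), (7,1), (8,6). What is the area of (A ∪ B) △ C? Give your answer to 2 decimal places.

|A ∪ B| = 104.
|(A ∪ B) ∩ C| = 4.5804.
|(A ∪ B) △ C| = 104 + 13.5 − 9.1607 = 108.34.

108.34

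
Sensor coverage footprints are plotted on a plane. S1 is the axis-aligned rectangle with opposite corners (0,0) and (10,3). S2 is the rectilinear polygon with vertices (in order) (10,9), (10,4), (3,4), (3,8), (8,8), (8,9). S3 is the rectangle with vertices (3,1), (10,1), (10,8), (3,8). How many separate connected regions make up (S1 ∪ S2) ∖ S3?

2

(S1 ∪ S2) ∖ S3 splits into 2 disjoint pieces (area 16, area 2).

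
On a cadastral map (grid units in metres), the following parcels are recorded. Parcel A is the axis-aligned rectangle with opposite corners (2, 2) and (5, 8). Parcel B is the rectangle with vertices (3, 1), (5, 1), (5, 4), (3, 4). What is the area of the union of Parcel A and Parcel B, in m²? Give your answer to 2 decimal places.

By inclusion–exclusion:
Individual areas: |Parcel A| = 18, |Parcel B| = 6.
|Parcel A∩Parcel B|: x∈[3,5], y∈[2,4] → 2·2 = 4.
|Parcel A ∪ Parcel B| = 24 − 4 = 20.00.

20.00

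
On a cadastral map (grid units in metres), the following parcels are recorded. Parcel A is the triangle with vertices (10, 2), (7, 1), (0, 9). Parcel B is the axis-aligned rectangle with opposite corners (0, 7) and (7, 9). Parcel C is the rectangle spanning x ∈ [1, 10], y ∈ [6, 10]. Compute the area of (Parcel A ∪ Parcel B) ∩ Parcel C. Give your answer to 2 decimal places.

The region (Parcel A ∪ Parcel B) ∩ Parcel C is the polygon with vertices (1.75,7), (1,7), (1,9), (7,9), (7,7), (2.857,7), (4.286,6), (2.625,6).
By the shoelace formula its area is 13.38.

13.38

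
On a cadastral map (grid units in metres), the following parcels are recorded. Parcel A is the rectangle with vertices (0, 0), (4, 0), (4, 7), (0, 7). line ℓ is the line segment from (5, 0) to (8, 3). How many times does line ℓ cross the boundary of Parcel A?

The segment lies entirely outside Parcel A and never meets its boundary.

0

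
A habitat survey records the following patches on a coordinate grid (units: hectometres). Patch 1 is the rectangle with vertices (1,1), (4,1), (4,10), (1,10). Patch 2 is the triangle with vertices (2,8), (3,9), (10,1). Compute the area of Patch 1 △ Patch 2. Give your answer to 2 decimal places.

|Patch 1| = 27, |Patch 2| = 7.5, |Patch 1∩Patch 2| = 2.6786.
|Patch 1 △ Patch 2| = |Patch 1| + |Patch 2| − 2·|Patch 1∩Patch 2| = 27 + 7.5 − 5.3571 = 29.14.

29.14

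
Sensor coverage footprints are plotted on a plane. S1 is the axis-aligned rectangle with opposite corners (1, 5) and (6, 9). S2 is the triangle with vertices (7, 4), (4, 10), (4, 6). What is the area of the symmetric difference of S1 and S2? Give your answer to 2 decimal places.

16.00

|S1| = 20, |S2| = 6, |S1∩S2| = 5.
|S1 △ S2| = |S1| + |S2| − 2·|S1∩S2| = 20 + 6 − 10 = 16.00.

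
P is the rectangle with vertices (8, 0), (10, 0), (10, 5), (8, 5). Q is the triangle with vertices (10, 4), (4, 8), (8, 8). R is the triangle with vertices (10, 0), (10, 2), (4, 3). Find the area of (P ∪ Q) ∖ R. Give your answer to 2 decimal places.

14.17

|P ∪ Q| = 17.5.
|(P ∪ Q) ∩ R| = 3.3333.
|(P ∪ Q) ∖ R| = 17.5 − 3.3333 = 14.17.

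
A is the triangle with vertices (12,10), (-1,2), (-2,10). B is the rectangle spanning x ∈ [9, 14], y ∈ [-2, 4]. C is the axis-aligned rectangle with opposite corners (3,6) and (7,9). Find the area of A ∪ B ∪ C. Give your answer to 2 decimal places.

86.69

By inclusion–exclusion:
Individual areas: |A| = 56, |B| = 30, |C| = 12.
|A∩B| = 0.
|A∩C| = 11.3077.
|B∩C| = 0 (no overlap).
|A∩B∩C| = 0.
|A ∪ B ∪ C| = 98 − 11.3077 + 0 = 86.69.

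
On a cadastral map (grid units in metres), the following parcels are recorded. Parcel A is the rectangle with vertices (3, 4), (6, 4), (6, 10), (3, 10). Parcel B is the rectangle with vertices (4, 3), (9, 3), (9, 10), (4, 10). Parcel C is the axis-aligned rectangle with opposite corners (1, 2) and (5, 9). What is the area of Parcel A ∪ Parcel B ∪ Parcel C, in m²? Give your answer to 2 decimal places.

58.00

By inclusion–exclusion:
Individual areas: |Parcel A| = 18, |Parcel B| = 35, |Parcel C| = 28.
|Parcel A∩Parcel B|: x∈[4,6], y∈[4,10] → 2·6 = 12.
|Parcel A∩Parcel C|: x∈[3,5], y∈[4,9] → 2·5 = 10.
|Parcel B∩Parcel C|: x∈[4,5], y∈[3,9] → 1·6 = 6.
|Parcel A∩Parcel B∩Parcel C| = 5.
|Parcel A ∪ Parcel B ∪ Parcel C| = 81 − 28 + 5 = 58.00.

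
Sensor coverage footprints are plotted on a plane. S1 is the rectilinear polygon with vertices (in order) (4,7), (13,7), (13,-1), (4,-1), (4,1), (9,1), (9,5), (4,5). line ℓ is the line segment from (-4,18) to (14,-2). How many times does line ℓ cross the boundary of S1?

4

The segment meets the boundary at (9,3.556), (7.7,5), (13,-0.889), (5.9,7).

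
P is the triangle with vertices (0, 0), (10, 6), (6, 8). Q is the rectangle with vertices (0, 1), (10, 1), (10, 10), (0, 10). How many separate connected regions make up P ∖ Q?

P ∖ Q is a single connected region.

1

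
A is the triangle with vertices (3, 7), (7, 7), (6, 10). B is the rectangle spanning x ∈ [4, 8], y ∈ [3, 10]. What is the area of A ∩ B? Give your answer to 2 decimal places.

5.50

The intersection is the polygon with vertices (7,7), (4,7), (4,8), (6,10).
By the shoelace formula its area is 5.50.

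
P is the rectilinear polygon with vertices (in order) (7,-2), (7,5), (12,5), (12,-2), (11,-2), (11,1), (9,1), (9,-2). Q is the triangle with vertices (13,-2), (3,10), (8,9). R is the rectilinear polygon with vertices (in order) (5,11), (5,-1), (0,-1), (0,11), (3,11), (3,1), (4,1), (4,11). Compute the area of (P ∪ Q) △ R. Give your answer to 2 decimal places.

92.37

|P ∪ Q| = 45.3697.
|(P ∪ Q) ∩ R| = 1.5.
|(P ∪ Q) △ R| = 45.3697 + 50 − 3 = 92.37.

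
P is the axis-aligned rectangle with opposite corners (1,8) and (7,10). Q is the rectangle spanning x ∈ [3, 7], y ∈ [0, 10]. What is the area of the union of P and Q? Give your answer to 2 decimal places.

By inclusion–exclusion:
Individual areas: |P| = 12, |Q| = 40.
|P∩Q|: x∈[3,7], y∈[8,10] → 4·2 = 8.
|P ∪ Q| = 52 − 8 = 44.00.

44.00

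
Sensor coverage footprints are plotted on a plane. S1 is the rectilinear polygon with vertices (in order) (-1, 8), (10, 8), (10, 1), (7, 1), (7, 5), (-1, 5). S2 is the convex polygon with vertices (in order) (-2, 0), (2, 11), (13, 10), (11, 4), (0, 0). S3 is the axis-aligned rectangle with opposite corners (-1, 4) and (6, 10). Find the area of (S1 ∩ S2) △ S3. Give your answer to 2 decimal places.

42.82

|S1 ∩ S2| = 34.6364.
|(S1 ∩ S2) ∩ S3| = 16.9091.
|(S1 ∩ S2) △ S3| = 34.6364 + 42 − 33.8182 = 42.82.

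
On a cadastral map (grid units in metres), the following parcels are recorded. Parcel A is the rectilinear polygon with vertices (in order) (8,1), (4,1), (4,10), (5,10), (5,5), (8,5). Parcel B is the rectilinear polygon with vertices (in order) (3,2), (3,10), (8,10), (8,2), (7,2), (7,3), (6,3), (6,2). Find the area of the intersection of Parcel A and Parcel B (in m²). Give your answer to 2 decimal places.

16.00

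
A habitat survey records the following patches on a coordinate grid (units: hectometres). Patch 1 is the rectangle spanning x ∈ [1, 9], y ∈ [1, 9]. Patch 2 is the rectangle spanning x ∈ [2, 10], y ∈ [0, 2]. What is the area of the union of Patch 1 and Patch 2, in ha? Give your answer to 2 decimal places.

73.00

By inclusion–exclusion:
Individual areas: |Patch 1| = 64, |Patch 2| = 16.
|Patch 1∩Patch 2|: x∈[2,9], y∈[1,2] → 7·1 = 7.
|Patch 1 ∪ Patch 2| = 80 − 7 = 73.00.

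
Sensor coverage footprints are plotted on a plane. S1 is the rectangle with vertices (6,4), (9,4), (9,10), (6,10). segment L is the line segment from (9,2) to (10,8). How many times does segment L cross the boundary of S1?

0

The segment lies entirely outside S1 and never meets its boundary.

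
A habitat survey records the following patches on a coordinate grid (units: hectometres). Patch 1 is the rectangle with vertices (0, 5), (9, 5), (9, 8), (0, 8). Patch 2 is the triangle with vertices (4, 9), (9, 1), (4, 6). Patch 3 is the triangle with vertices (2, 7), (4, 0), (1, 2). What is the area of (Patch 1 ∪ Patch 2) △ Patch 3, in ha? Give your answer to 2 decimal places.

36.87

|Patch 1 ∪ Patch 2| = 30.3125.
|(Patch 1 ∪ Patch 2) ∩ Patch 3| = 0.9714.
|(Patch 1 ∪ Patch 2) △ Patch 3| = 30.3125 + 8.5 − 1.9429 = 36.87.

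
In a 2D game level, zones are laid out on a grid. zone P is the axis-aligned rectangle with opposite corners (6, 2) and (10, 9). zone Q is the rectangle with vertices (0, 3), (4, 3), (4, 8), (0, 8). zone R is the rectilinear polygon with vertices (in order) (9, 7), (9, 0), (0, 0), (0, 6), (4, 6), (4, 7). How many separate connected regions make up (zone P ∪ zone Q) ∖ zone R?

2

(zone P ∪ zone Q) ∖ zone R splits into 2 disjoint pieces (area 13, area 8).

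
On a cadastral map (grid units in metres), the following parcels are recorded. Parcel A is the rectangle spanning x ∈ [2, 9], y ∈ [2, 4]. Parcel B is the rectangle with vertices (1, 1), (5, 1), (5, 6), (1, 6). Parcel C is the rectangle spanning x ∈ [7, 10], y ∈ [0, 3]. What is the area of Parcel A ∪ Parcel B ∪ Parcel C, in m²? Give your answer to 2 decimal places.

By inclusion–exclusion:
Individual areas: |Parcel A| = 14, |Parcel B| = 20, |Parcel C| = 9.
|Parcel A∩Parcel B|: x∈[2,5], y∈[2,4] → 3·2 = 6.
|Parcel A∩Parcel C|: x∈[7,9], y∈[2,3] → 2·1 = 2.
|Parcel B∩Parcel C| = 0 (no overlap).
|Parcel A∩Parcel B∩Parcel C| = 0.
|Parcel A ∪ Parcel B ∪ Parcel C| = 43 − 8 + 0 = 35.00.

35.00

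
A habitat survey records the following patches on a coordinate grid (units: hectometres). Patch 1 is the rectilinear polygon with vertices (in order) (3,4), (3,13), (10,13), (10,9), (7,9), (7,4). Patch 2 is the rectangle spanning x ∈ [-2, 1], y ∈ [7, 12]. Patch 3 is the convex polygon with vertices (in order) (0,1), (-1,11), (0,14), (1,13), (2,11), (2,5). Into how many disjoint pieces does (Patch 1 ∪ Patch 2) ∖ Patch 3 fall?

(Patch 1 ∪ Patch 2) ∖ Patch 3 splits into 2 disjoint pieces (area 48, area 5.9667).

2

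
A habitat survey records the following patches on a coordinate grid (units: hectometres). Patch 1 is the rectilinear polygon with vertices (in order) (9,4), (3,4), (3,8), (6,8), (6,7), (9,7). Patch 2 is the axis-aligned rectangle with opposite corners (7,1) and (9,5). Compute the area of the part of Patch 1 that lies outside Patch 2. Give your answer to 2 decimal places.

19.00

|Patch 1| = 21, |Patch 1∩Patch 2| = 2.
|Patch 1 ∖ Patch 2| = |Patch 1| − |Patch 1∩Patch 2| = 21 − 2 = 19.00.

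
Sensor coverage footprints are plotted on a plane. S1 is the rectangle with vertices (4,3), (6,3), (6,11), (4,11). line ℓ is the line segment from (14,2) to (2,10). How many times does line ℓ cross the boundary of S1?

The segment meets the boundary at (4,8.667), (6,7.333).

2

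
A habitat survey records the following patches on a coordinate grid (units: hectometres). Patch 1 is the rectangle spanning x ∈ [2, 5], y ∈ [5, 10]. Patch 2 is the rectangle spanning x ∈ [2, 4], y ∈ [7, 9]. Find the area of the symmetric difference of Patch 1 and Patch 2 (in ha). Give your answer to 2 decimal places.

|Patch 1∩Patch 2|: x∈[2,4], y∈[7,9] → 2·2 = 4.
|Patch 1 △ Patch 2| = |Patch 1| + |Patch 2| − 2·|Patch 1∩Patch 2| = 15 + 4 − 8 = 11.00.

11.00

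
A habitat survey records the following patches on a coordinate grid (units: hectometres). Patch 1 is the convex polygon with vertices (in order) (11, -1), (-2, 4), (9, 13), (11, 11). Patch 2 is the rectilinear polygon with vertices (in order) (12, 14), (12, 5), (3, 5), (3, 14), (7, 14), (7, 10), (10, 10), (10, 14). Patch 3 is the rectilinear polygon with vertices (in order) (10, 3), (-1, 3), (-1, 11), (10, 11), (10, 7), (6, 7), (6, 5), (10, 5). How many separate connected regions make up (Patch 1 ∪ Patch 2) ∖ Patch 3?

(Patch 1 ∪ Patch 2) ∖ Patch 3 splits into 2 disjoint pieces (area 0.6014, area 64.6636).

2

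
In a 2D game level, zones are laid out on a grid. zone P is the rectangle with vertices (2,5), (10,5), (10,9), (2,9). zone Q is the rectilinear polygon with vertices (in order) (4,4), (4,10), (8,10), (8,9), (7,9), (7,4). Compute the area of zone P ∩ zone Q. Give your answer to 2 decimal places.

12.00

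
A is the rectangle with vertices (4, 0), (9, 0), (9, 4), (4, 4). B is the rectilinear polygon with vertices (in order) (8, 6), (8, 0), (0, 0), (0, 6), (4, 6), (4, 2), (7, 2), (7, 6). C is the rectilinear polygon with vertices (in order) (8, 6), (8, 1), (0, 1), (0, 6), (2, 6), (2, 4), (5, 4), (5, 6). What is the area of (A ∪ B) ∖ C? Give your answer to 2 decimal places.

16.00

|A ∪ B| = 46.
|(A ∪ B) ∩ C| = 30.
|(A ∪ B) ∖ C| = 46 − 30 = 16.00.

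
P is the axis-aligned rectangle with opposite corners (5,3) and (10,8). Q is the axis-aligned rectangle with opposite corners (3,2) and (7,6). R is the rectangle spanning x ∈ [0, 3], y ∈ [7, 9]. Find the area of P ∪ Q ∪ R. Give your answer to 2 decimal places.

By inclusion–exclusion:
Individual areas: |P| = 25, |Q| = 16, |R| = 6.
|P∩Q|: x∈[5,7], y∈[3,6] → 2·3 = 6.
|P∩R| = 0 (no overlap).
|Q∩R| = 0 (no overlap).
|P∩Q∩R| = 0.
|P ∪ Q ∪ R| = 47 − 6 + 0 = 41.00.

41.00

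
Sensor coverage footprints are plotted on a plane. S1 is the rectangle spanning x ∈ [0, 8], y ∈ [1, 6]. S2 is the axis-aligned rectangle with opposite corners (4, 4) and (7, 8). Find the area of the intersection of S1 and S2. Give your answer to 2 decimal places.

6.00

|S1∩S2|: x∈[4,7], y∈[4,6] → 3·2 = 6.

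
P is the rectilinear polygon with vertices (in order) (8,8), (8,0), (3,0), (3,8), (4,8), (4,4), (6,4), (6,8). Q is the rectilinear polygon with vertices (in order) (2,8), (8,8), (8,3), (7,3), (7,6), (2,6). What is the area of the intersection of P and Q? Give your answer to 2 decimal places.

9.00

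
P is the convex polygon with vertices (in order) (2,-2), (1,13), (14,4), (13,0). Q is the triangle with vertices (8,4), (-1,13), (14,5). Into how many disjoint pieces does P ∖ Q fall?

2

P ∖ Q splits into 2 disjoint pieces (area 82.5608, area 3.5392).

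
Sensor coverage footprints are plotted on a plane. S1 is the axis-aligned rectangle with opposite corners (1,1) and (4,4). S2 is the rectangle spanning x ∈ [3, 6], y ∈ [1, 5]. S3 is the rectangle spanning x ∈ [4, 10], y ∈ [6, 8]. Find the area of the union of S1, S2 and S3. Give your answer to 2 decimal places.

30.00

By inclusion–exclusion:
Individual areas: |S1| = 9, |S2| = 12, |S3| = 12.
|S1∩S2|: x∈[3,4], y∈[1,4] → 1·3 = 3.
|S1∩S3| = 0 (no overlap).
|S2∩S3| = 0 (no overlap).
|S1∩S2∩S3| = 0.
|S1 ∪ S2 ∪ S3| = 33 − 3 + 0 = 30.00.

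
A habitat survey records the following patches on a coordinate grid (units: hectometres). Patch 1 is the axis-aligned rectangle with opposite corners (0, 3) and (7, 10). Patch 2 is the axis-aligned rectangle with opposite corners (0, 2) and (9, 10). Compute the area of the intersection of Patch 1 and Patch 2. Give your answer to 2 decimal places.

|Patch 1∩Patch 2|: x∈[0,7], y∈[3,10] → 7·7 = 49.

49.00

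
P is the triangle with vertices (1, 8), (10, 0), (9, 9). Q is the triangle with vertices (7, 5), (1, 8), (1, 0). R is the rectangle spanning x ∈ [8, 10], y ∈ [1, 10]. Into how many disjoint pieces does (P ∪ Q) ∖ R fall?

(P ∪ Q) ∖ R splits into 2 disjoint pieces (area 0.5069, area 43.4209).

2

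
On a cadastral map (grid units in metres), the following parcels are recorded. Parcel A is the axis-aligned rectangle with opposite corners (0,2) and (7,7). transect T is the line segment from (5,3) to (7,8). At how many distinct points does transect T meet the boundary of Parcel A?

The segment meets the boundary at (6.6,7).

1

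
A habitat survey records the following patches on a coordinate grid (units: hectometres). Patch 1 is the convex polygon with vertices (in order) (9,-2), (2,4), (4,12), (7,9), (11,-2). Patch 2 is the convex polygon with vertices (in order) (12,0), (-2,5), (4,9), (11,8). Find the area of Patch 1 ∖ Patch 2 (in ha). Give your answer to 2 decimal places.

20.23

|Patch 1| = 58.5, |Patch 1∩Patch 2| = 38.2707.
|Patch 1 ∖ Patch 2| = |Patch 1| − |Patch 1∩Patch 2| = 58.5 − 38.2707 = 20.23.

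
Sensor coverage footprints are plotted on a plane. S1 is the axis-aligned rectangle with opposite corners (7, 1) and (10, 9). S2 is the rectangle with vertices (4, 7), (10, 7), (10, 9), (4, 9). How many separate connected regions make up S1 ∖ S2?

S1 ∖ S2 is a single connected region.

1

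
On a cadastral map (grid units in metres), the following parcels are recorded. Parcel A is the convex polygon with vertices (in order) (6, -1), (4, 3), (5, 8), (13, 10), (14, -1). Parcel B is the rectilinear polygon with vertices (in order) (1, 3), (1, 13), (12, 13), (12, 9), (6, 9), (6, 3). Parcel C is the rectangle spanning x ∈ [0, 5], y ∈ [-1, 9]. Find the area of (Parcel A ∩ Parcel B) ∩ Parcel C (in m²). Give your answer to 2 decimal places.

The region (Parcel A ∩ Parcel B) ∩ Parcel C is the polygon with vertices (4,3), (5,8), (5,3).
By the shoelace formula its area is 2.50.

2.50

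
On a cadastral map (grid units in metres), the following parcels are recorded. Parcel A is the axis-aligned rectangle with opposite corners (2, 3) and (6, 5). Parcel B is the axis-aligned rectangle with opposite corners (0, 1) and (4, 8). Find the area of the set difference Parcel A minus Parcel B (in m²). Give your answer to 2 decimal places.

4.00

|Parcel A∩Parcel B|: x∈[2,4], y∈[3,5] → 2·2 = 4.
|Parcel A| = 8.
|Parcel A ∖ Parcel B| = |Parcel A| − |Parcel A∩Parcel B| = 8 − 4 = 4.00.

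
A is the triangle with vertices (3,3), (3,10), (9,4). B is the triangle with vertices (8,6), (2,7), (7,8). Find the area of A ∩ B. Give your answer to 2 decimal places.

2.75

The intersection is the polygon with vertices (3,7.2), (5.333,7.667), (6.8,6.2), (3,6.833).
By the shoelace formula its area is 2.75.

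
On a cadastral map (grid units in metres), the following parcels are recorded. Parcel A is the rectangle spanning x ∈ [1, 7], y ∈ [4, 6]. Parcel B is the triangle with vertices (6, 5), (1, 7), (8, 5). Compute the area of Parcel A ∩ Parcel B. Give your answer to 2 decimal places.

1.36

The intersection is the polygon with vertices (7,5), (6,5), (3.5,6), (4.5,6), (7,5.286).
By the shoelace formula its area is 1.36.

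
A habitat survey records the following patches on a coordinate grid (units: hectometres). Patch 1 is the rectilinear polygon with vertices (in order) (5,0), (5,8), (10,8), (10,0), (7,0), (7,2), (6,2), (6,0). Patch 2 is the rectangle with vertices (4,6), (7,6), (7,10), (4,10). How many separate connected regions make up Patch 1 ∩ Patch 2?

1

Patch 1 ∩ Patch 2 is a single connected region.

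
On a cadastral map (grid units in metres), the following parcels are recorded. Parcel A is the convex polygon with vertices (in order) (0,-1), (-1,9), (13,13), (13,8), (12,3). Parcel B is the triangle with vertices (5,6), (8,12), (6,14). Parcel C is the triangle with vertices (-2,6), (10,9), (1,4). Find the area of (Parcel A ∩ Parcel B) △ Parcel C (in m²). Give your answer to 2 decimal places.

20.21

|Parcel A ∩ Parcel B| = 5.0417.
|(Parcel A ∩ Parcel B) ∩ Parcel C| = 0.6636.
|(Parcel A ∩ Parcel B) △ Parcel C| = 5.0417 + 16.5 − 1.3273 = 20.21.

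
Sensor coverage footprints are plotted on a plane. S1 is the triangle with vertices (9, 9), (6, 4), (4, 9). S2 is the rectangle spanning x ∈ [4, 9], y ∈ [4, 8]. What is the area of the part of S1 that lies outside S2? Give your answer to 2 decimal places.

4.50

|S1| = 12.5, |S1∩S2| = 8.
|S1 ∖ S2| = |S1| − |S1∩S2| = 12.5 − 8 = 4.50.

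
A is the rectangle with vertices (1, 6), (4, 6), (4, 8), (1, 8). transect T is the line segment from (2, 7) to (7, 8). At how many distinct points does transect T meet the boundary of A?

The segment meets the boundary at (4,7.4).

1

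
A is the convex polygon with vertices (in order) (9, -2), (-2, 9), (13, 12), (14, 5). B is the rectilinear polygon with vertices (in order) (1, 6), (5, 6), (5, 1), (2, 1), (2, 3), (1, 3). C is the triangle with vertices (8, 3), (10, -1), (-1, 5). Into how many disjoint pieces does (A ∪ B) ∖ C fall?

3

(A ∪ B) ∖ C splits into 3 disjoint pieces (area 5.2727, area 106.232, area 3.2411).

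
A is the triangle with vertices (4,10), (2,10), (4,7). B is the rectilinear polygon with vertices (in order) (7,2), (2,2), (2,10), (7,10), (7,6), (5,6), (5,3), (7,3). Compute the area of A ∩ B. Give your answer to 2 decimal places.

The intersection is the polygon with vertices (4,10), (4,7), (2,10).
By the shoelace formula its area is 3.00.

3.00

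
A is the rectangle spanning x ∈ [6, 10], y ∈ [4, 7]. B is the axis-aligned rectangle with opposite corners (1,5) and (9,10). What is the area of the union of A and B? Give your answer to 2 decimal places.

46.00

By inclusion–exclusion:
Individual areas: |A| = 12, |B| = 40.
|A∩B|: x∈[6,9], y∈[5,7] → 3·2 = 6.
|A ∪ B| = 52 − 6 = 46.00.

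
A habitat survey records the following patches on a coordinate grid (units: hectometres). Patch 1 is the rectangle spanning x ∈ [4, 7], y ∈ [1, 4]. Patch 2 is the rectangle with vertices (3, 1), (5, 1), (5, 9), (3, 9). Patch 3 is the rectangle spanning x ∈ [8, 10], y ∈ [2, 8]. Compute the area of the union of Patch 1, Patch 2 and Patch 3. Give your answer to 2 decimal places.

34.00

By inclusion–exclusion:
Individual areas: |Patch 1| = 9, |Patch 2| = 16, |Patch 3| = 12.
|Patch 1∩Patch 2|: x∈[4,5], y∈[1,4] → 1·3 = 3.
|Patch 1∩Patch 3| = 0 (no overlap).
|Patch 2∩Patch 3| = 0 (no overlap).
|Patch 1∩Patch 2∩Patch 3| = 0.
|Patch 1 ∪ Patch 2 ∪ Patch 3| = 37 − 3 + 0 = 34.00.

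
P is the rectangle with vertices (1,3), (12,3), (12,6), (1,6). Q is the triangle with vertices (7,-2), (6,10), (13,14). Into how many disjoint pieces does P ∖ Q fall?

2

P ∖ Q splits into 2 disjoint pieces (area 7.6875, area 16.375).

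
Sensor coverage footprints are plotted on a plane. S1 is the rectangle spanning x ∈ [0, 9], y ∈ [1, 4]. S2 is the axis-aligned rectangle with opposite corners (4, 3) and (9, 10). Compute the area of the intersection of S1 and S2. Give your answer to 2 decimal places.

5.00

|S1∩S2|: x∈[4,9], y∈[3,4] → 5·1 = 5.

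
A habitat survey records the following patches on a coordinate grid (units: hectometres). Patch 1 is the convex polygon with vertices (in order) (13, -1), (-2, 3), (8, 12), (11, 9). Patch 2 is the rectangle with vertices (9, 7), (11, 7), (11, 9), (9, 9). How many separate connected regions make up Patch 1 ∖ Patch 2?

Patch 1 ∖ Patch 2 is a single connected region.

1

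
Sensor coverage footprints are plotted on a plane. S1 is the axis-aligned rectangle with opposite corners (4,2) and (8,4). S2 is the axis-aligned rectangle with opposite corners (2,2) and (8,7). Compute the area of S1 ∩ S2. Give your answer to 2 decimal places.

8.00

|S1∩S2|: x∈[4,8], y∈[2,4] → 4·2 = 8.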